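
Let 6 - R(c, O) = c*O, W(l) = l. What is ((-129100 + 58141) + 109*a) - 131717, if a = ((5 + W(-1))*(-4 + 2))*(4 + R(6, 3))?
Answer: -195700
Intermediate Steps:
R(c, O) = 6 - O*c (R(c, O) = 6 - c*O = 6 - O*c)
a = 64 (a = ((5 - 1)*(-4 + 2))*(4 + (6 - 1*3*6)) = (4*(-2))*(4 + (6 - 18)) = -8*(4 - 12) = -8*(-8) = 64)
((-129100 + 58141) + 109*a) - 131717 = ((-129100 + 58141) + 109*64) - 131717 = (-70959 + 6976) - 131717 = -63983 - 131717 = -195700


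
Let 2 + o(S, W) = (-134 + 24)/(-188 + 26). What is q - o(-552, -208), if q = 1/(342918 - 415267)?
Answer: 7741262/5860269 ≈ 1.3210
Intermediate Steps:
o(S, W) = -107/81 (o(S, W) = -2 + (-134 + 24)/(-188 + 26) = -2 - 110/(-162) = -2 - 110*(-1/162) = -2 + 55/81 = -107/81)
q = -1/72349 (q = 1/(-72349) = -1/72349 ≈ -1.3822e-5)
q - o(-552, -208) = -1/72349 - 1*(-107/81) = -1/72349 + 107/81 = 7741262/5860269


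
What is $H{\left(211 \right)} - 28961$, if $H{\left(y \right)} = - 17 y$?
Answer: $-32548$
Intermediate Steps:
$H{\left(211 \right)} - 28961 = \left(-17\right) 211 - 28961 = -3587 - 28961 = -32548$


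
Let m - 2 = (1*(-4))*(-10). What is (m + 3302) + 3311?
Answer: 6655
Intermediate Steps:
m = 42 (m = 2 + (1*(-4))*(-10) = 2 - 4*(-10) = 2 + 40 = 42)
(m + 3302) + 3311 = (42 + 3302) + 3311 = 3344 + 3311 = 6655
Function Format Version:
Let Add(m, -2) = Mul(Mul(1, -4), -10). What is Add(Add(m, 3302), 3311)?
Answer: 6655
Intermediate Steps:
m = 42 (m = Add(2, Mul(Mul(1, -4), -10)) = Add(2, Mul(-4, -10)) = Add(2, 40) = 42)
Add(Add(m, 3302), 3311) = Add(Add(42, 3302), 3311) = Add(3344, 3311) = 6655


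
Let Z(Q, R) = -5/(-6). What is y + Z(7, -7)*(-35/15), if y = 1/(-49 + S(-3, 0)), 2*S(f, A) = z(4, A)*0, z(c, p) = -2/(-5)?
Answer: -1733/882 ≈ -1.9649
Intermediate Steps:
z(c, p) = ⅖ (z(c, p) = -2*(-⅕) = ⅖)
S(f, A) = 0 (S(f, A) = ((⅖)*0)/2 = (½)*0 = 0)
Z(Q, R) = ⅚ (Z(Q, R) = -5*(-⅙) = ⅚)
y = -1/49 (y = 1/(-49 + 0) = 1/(-49) = -1/49 ≈ -0.020408)
y + Z(7, -7)*(-35/15) = -1/49 + 5*(-35/15)/6 = -1/49 + 5*(-35*1/15)/6 = -1/49 + (⅚)*(-7/3) = -1/49 - 35/18 = -1733/882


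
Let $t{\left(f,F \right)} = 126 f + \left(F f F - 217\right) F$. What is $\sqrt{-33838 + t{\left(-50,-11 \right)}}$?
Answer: $\sqrt{28799} \approx 169.7$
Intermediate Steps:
$t{\left(f,F \right)} = 126 f + F \left(-217 + f F^{2}\right)$ ($t{\left(f,F \right)} = 126 f + \left(f F^{2} - 217\right) F = 126 f + \left(-217 + f F^{2}\right) F = 126 f + F \left(-217 + f F^{2}\right)$)
$\sqrt{-33838 + t{\left(-50,-11 \right)}} = \sqrt{-33838 - \left(3913 - 66550\right)} = \sqrt{-33838 - -62637} = \sqrt{-33838 + \left(2387 - 6300 + 66550\right)} = \sqrt{-33838 + 62637} = \sqrt{28799}$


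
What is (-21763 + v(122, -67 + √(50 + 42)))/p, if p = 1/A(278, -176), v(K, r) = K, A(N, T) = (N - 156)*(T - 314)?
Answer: 1293698980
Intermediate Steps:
A(N, T) = (-314 + T)*(-156 + N) (A(N, T) = (-156 + N)*(-314 + T) = (-314 + T)*(-156 + N))
p = -1/59780 (p = 1/(48984 - 314*278 - 156*(-176) + 278*(-176)) = 1/(48984 - 87292 + 27456 - 48928) = 1/(-59780) = -1/59780 ≈ -1.6728e-5)
(-21763 + v(122, -67 + √(50 + 42)))/p = (-21763 + 122)/(-1/59780) = -21641*(-59780) = 1293698980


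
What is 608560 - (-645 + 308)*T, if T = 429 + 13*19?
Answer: 836372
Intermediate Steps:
T = 676 (T = 429 + 247 = 676)
608560 - (-645 + 308)*T = 608560 - (-645 + 308)*676 = 608560 - (-337)*676 = 608560 - 1*(-227812) = 608560 + 227812 = 836372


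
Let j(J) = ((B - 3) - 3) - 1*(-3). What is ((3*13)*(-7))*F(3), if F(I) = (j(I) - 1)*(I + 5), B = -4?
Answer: 17472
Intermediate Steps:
j(J) = -7 (j(J) = ((-4 - 3) - 3) - 1*(-3) = (-7 - 3) + 3 = -10 + 3 = -7)
F(I) = -40 - 8*I (F(I) = (-7 - 1)*(I + 5) = -8*(5 + I) = -40 - 8*I)
((3*13)*(-7))*F(3) = ((3*13)*(-7))*(-40 - 8*3) = (39*(-7))*(-40 - 24) = -273*(-64) = 17472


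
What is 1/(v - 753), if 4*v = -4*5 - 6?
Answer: -2/1519 ≈ -0.0013167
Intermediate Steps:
v = -13/2 (v = (-4*5 - 6)/4 = (-20 - 6)/4 = (1/4)*(-26) = -13/2 ≈ -6.5000)
1/(v - 753) = 1/(-13/2 - 753) = 1/(-1519/2) = -2/1519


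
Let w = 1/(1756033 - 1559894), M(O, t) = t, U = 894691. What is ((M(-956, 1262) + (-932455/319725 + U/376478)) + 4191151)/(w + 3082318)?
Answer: 682615517011893913457/501868104634069499970 ≈ 1.3601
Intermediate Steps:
w = 1/196139 ≈ 5.0984e-6
((M(-956, 1262) + (-932455/319725 + U/376478)) + 4191151)/(w + 3082318) = ((1262 + (-932455/319725 + 894691/376478)) + 4191151)/(1/196139 + 3082318) = ((1262 + (-932455*1/319725 + 894691*(1/376478))) + 4191151)/(604562770203/196139) = ((1262 + (-186491/63945 + 894691/376478)) + 4191151)*(196139/604562770203) = ((1262 - 448232507/830133990) + 4191151)*(196139/604562770203) = (1047180862873/830133990 + 4191151)*(196139/604562770203) = (3480264083185363/830133990)*(196139/604562770203) = 682615517011893913457/501868104634069499970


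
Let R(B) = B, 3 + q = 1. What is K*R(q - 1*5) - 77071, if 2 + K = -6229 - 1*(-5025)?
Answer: -68629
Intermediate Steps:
q = -2 (q = -3 + 1 = -2)
K = -1206 (K = -2 + (-6229 - 1*(-5025)) = -2 + (-6229 + 5025) = -2 - 1204 = -1206)
K*R(q - 1*5) - 77071 = -1206*(-2 - 1*5) - 77071 = -1206*(-2 - 5) - 77071 = -1206*(-7) - 77071 = 8442 - 77071 = -68629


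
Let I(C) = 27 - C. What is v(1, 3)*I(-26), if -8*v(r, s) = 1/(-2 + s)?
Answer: -53/8 ≈ -6.6250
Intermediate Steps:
v(r, s) = -1/(8*(-2 + s))
v(1, 3)*I(-26) = (-1/(-16 + 8*3))*(27 - 1*(-26)) = (-1/(-16 + 24))*(27 + 26) = -1/8*53 = -53/8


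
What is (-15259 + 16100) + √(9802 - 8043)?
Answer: 841 + √1759 ≈ 882.94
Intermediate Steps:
(-15259 + 16100) + √(9802 - 8043) = 841 + √1759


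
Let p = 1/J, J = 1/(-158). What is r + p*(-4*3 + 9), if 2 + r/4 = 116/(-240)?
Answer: 6961/15 ≈ 464.07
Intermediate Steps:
J = -1/158 ≈ -0.0063291
p = -158 (p = 1/(-1/158) = -158)
r = -149/15 (r = -8 + 4*(116/(-240)) = -8 + 4*(116*(-1/240)) = -8 + 4*(-29/60) = -8 - 29/15 = -149/15 ≈ -9.9333)
r + p*(-4*3 + 9) = -149/15 - 158*(-4*3 + 9) = -149/15 - 158*(-12 + 9) = -149/15 - 158*(-3) = -149/15 + 474 = 6961/15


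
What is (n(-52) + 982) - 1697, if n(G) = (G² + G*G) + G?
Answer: 4641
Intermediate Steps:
n(G) = G + 2*G² (n(G) = (G² + G²) + G = 2*G² + G = G + 2*G²)
(n(-52) + 982) - 1697 = (-52*(1 + 2*(-52)) + 982) - 1697 = (-52*(1 - 104) + 982) - 1697 = (-52*(-103) + 982) - 1697 = (5356 + 982) - 1697 = 6338 - 1697 = 4641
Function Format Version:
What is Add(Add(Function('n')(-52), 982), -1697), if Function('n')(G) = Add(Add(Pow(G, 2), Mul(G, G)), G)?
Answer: 4641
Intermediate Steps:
Function('n')(G) = Add(G, Mul(2, Pow(G, 2))) (Function('n')(G) = Add(Add(Pow(G, 2), Pow(G, 2)), G) = Add(Mul(2, Pow(G, 2)), G) = Add(G, Mul(2, Pow(G, 2))))
Add(Add(Function('n')(-52), 982), -1697) = Add(Add(Mul(-52, Add(1, Mul(2, -52))), 982), -1697) = Add(Add(Mul(-52, Add(1, -104)), 982), -1697) = Add(Add(Mul(-52, -103), 982), -1697) = Add(Add(5356, 982), -1697) = Add(6338, -1697) = 4641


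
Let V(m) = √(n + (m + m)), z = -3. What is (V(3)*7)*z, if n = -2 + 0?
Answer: -42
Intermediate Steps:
n = -2
V(m) = √(-2 + 2*m) (V(m) = √(-2 + (m + m)) = √(-2 + 2*m))
(V(3)*7)*z = (√(-2 + 2*3)*7)*(-3) = (√(-2 + 6)*7)*(-3) = (√4*7)*(-3) = (2*7)*(-3) = 14*(-3) = -42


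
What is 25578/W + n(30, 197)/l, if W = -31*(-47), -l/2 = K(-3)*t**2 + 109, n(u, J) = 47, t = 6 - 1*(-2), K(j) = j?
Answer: 4314427/241862 ≈ 17.838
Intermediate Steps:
t = 8 (t = 6 + 2 = 8)
l = 166 (l = -2*(-3*8**2 + 109) = -2*(-3*64 + 109) = -2*(-192 + 109) = -2*(-83) = 166)
W = 1457
25578/W + n(30, 197)/l = 25578/1457 + 47/166 = 4314427/241862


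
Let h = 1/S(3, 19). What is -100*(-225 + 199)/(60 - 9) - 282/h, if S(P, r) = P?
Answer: -40546/51 ≈ -795.02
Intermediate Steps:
h = ⅓ (h = 1/3 = ⅓ ≈ 0.33333)
-100*(-225 + 199)/(60 - 9) - 282/h = -100*(-225 + 199)/(60 - 9) - 282/⅓ = -100/(51/(-26)) - 282*3 = -100/(51*(-1/26)) - 846 = -100/(-51/26) - 846 = -100*(-26/51) - 846 = 2600/51 - 846 = -40546/51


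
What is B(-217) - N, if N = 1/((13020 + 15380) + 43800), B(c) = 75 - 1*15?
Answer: 4331999/72200 ≈ 60.000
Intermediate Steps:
B(c) = 60 (B(c) = 75 - 15 = 60)
N = 1/72200 (N = 1/(28400 + 43800) = 1/72200 ≈ 1.3850e-5)
B(-217) - N = 60 - 1*1/72200 = 60 - 1/72200 = 4331999/72200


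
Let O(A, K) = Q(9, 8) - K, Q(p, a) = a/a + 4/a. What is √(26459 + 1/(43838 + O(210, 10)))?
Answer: √203313609510297/87659 ≈ 162.66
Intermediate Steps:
Q(p, a) = 1 + 4/a
O(A, K) = 3/2 - K (O(A, K) = (4 + 8)/8 - K = (⅛)*12 - K = 3/2 - K)
√(26459 + 1/(43838 + O(210, 10))) = √(26459 + 1/(43838 + (3/2 - 1*10))) = √(26459 + 1/(43838 + (3/2 - 10))) = √(26459 + 1/(43838 - 17/2)) = √(26459 + 1/(87659/2)) = √(26459 + 2/87659) = √(2319369483/87659) = √203313609510297/87659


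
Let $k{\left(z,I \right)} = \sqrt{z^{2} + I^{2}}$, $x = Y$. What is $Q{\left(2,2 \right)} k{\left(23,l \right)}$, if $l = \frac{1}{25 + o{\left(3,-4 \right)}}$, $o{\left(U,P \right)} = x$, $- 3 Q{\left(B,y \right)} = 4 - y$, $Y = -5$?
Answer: $- \frac{\sqrt{211601}}{30} \approx -15.333$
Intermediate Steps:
$x = -5$
$Q{\left(B,y \right)} = - \frac{4}{3} + \frac{y}{3}$ ($Q{\left(B,y \right)} = - \frac{4 - y}{3} = - \frac{4}{3} + \frac{y}{3}$)
$o{\left(U,P \right)} = -5$
$l = \frac{1}{20}$ ($l = \frac{1}{25 - 5} = \frac{1}{20} \approx 0.05$)
$k{\left(z,I \right)} = \sqrt{I^{2} + z^{2}}$
$Q{\left(2,2 \right)} k{\left(23,l \right)} = \left(- \frac{4}{3} + \frac{1}{3} \cdot 2\right) \sqrt{\left(\frac{1}{20}\right)^{2} + 23^{2}} = \left(- \frac{4}{3} + \frac{2}{3}\right) \sqrt{\frac{1}{400} + 529} = - \frac{2 \sqrt{\frac{211601}{400}}}{3} = - \frac{2 \frac{\sqrt{211601}}{20}}{3} = - \frac{\sqrt{211601}}{30}$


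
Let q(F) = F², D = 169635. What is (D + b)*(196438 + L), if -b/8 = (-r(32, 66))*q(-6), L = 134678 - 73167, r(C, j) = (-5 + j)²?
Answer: 320187708567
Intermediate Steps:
L = 61511
b = 1071648 (b = -8*(-(-5 + 66)²)*(-6)² = -8*(-1*61²)*36 = -8*(-1*3721)*36 = -(-29768)*36 = -8*(-133956) = 1071648)
(D + b)*(196438 + L) = (169635 + 1071648)*(196438 + 61511) = 1241283*257949 = 320187708567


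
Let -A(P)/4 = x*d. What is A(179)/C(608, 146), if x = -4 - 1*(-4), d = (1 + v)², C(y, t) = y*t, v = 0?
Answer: 0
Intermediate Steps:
C(y, t) = t*y
d = 1 (d = (1 + 0)² = 1² = 1)
x = 0 (x = -4 + 4 = 0)
A(P) = 0 (A(P) = -0 = -4*0 = 0)
A(179)/C(608, 146) = 0/((146*608)) = 0/88768 = 0*(1/88768) = 0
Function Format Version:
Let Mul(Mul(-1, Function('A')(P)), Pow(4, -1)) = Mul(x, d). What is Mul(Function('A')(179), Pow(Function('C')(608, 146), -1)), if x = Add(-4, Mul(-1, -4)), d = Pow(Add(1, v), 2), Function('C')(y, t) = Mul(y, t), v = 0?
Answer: 0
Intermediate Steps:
Function('C')(y, t) = Mul(t, y)
d = 1 (d = Pow(Add(1, 0), 2) = Pow(1, 2) = 1)
x = 0 (x = Add(-4, 4) = 0)
Function('A')(P) = 0 (Function('A')(P) = Mul(-4, Mul(0, 1)) = Mul(-4, 0) = 0)
Mul(Function('A')(179), Pow(Function('C')(608, 146), -1)) = Mul(0, Pow(Mul(146, 608), -1)) = Mul(0, Pow(88768, -1)) = Mul(0, Rational(1, 88768)) = 0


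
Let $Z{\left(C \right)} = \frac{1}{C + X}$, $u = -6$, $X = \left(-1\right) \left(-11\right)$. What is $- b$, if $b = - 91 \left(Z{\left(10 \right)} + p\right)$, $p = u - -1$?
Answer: $- \frac{1352}{3} \approx -450.67$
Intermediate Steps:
$X = 11$
$Z{\left(C \right)} = \frac{1}{11 + C}$ ($Z{\left(C \right)} = \frac{1}{C + 11} = \frac{1}{11 + C}$)
$p = -5$ ($p = -6 - -1 = -6 + 1 = -5$)
$b = \frac{1352}{3}$ ($b = - 91 \left(\frac{1}{11 + 10} - 5\right) = - 91 \left(\frac{1}{21} - 5\right) = \left(-91\right) \left(- \frac{104}{21}\right) = \frac{1352}{3} \approx 450.67$)
$- b = \left(-1\right) \frac{1352}{3} = - \frac{1352}{3}$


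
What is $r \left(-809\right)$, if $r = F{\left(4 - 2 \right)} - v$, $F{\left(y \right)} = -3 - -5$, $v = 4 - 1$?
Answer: $809$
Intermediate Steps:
$v = 3$
$F{\left(y \right)} = 2$ ($F{\left(y \right)} = -3 + 5 = 2$)
$r = -1$ ($r = 2 - 3 = -1$)
$r \left(-809\right) = \left(-1\right) \left(-809\right) = 809$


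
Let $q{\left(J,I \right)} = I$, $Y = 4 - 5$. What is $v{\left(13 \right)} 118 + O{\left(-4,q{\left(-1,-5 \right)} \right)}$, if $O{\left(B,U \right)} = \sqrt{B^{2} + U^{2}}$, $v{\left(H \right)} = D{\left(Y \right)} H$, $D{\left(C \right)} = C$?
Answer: $-1534 + \sqrt{41} \approx -1527.6$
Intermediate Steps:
$Y = -1$ ($Y = 4 - 5 = -1$)
$v{\left(H \right)} = - H$
$v{\left(13 \right)} 118 + O{\left(-4,q{\left(-1,-5 \right)} \right)} = \left(-1\right) 13 \cdot 118 + \sqrt{\left(-4\right)^{2} + \left(-5\right)^{2}} = \left(-13\right) 118 + \sqrt{16 + 25} = -1534 + \sqrt{41}$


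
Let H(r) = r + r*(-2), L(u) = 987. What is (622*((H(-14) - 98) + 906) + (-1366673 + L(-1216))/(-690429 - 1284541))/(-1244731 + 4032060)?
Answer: 504885963583/2752445577565 ≈ 0.18343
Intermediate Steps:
H(r) = -r (H(r) = r - 2*r = -r)
(622*((H(-14) - 98) + 906) + (-1366673 + L(-1216))/(-690429 - 1284541))/(-1244731 + 4032060) = (622*((-1*(-14) - 98) + 906) + (-1366673 + 987)/(-690429 - 1284541))/(-1244731 + 4032060) = (622*((14 - 98) + 906) - 1365686/(-1974970))/2787329 = (622*(-84 + 906) - 1365686*(-1/1974970))*(1/2787329) = (622*822 + 682843/987485)*(1/2787329) = (511284 + 682843/987485)*(1/2787329) = (504885963583/987485)*(1/2787329) = 504885963583/2752445577565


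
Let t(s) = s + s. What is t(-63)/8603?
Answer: -18/1229 ≈ -0.014646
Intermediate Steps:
t(s) = 2*s
t(-63)/8603 = (2*(-63))/8603 = -126*1/8603 = -18/1229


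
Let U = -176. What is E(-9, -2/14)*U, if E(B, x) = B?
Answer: 1584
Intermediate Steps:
E(-9, -2/14)*U = -9*(-176) = 1584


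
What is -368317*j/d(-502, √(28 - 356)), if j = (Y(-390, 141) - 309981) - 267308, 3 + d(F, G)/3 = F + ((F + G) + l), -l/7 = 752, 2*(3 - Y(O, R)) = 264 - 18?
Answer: -190521536020709/16853901 - 60762728758*I*√82/16853901 ≈ -1.1304e+7 - 32647.0*I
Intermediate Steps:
Y(O, R) = -120 (Y(O, R) = 3 - (264 - 18)/2 = 3 - ½*246 = 3 - 123 = -120)
l = -5264 (l = -7*752 = -5264)
d(F, G) = -15801 + 3*G + 6*F (d(F, G) = -9 + 3*(F + ((F + G) - 5264)) = -9 + 3*(F + (-5264 + F + G)) = -9 + 3*(-5264 + G + 2*F) = -9 + (-15792 + 3*G + 6*F) = -15801 + 3*G + 6*F)
j = -577409 (j = (-120 - 309981) - 267308 = -310101 - 267308 = -577409)
-368317*j/d(-502, √(28 - 356)) = -368317*(-577409/(-15801 + 3*√(28 - 356) + 6*(-502))) = -368317*(-577409/(-15801 + 3*√(-328) - 3012)) = -368317*(-577409/(-15801 + 3*(2*I*√82) - 3012)) = -368317*(-577409/(-15801 + 6*I*√82 - 3012)) = -368317*(-577409/(-18813 + 6*I*√82)) = -368317/(18813/577409 - 6*I*√82/577409)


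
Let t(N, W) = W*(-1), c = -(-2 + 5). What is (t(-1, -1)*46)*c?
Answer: -138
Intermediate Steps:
c = -3 (c = -1*3 = -3)
t(N, W) = -W
(t(-1, -1)*46)*c = (-1*(-1)*46)*(-3) = (1*46)*(-3) = 46*(-3) = -138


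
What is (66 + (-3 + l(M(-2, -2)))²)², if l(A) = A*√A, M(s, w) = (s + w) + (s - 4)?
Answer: 819625 - 111000*I*√10 ≈ 8.1963e+5 - 3.5101e+5*I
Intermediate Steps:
M(s, w) = -4 + w + 2*s (M(s, w) = (s + w) + (-4 + s) = -4 + w + 2*s)
l(A) = A^(3/2)
(66 + (-3 + l(M(-2, -2)))²)² = (66 + (-3 + (-4 - 2 + 2*(-2))^(3/2))²)² = (66 + (-3 + (-4 - 2 - 4)^(3/2))²)² = (66 + (-3 + (-10)^(3/2))²)² = (66 + (-3 - 10*I*√10)²)²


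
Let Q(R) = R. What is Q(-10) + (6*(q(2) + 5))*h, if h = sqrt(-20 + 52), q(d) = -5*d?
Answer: -10 - 120*sqrt(2) ≈ -179.71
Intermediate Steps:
h = 4*sqrt(2) (h = sqrt(32) = 4*sqrt(2) ≈ 5.6569)
Q(-10) + (6*(q(2) + 5))*h = -10 + (6*(-5*2 + 5))*(4*sqrt(2)) = -10 + (6*(-10 + 5))*(4*sqrt(2)) = -10 + (6*(-5))*(4*sqrt(2)) = -10 - 120*sqrt(2)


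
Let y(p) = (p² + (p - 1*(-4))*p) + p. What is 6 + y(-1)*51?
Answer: -147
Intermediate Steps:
y(p) = p + p² + p*(4 + p) (y(p) = (p² + (p + 4)*p) + p = (p² + (4 + p)*p) + p = (p² + p*(4 + p)) + p = p + p² + p*(4 + p))
6 + y(-1)*51 = 6 - (5 + 2*(-1))*51 = 6 - (5 - 2)*51 = 6 - 1*3*51 = 6 - 3*51 = 6 - 153 = -147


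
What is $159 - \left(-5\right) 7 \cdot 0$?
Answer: $159$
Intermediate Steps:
$159 - \left(-5\right) 7 \cdot 0 = 159 - \left(-35\right) 0 = 159 - 0 = 159 + 0 = 159$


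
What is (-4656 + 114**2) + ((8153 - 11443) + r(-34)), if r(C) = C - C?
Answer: 5050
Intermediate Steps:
r(C) = 0
(-4656 + 114**2) + ((8153 - 11443) + r(-34)) = (-4656 + 114**2) + ((8153 - 11443) + 0) = (-4656 + 12996) + (-3290 + 0) = 8340 - 3290 = 5050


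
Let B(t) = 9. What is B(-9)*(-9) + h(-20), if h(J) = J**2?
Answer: 319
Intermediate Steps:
B(-9)*(-9) + h(-20) = 9*(-9) + (-20)**2 = -81 + 400 = 319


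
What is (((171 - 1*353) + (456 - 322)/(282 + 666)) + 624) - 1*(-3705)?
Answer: 1965745/474 ≈ 4147.1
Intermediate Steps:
(((171 - 1*353) + (456 - 322)/(282 + 666)) + 624) - 1*(-3705) = (((171 - 353) + 134/948) + 624) + 3705 = ((-182 + 134*(1/948)) + 624) + 3705 = ((-182 + 67/474) + 624) + 3705 = (-86201/474 + 624) + 3705 = 209575/474 + 3705 = 1965745/474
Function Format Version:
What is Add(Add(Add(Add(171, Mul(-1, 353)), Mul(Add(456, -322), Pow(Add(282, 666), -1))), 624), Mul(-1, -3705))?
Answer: Rational(1965745, 474) ≈ 4147.1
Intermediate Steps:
Add(Add(Add(Add(171, Mul(-1, 353)), Mul(Add(456, -322), Pow(Add(282, 666), -1))), 624), Mul(-1, -3705)) = Add(Add(Add(Add(171, -353), Mul(134, Pow(948, -1))), 624), 3705) = Add(Add(Add(-182, Mul(134, Rational(1, 948))), 624), 3705) = Add(Add(Add(-182, Rational(67, 474)), 624), 3705) = Add(Add(Rational(-86201, 474), 624), 3705) = Add(Rational(209575, 474), 3705) = Rational(1965745, 474)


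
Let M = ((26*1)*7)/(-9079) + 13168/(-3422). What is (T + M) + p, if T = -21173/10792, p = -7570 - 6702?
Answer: -341943324006427/23949250264 ≈ -14278.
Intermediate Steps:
p = -14272
T = -21173/10792 (T = -21173*1/10792 = -21173/10792 ≈ -1.9619)
M = -8583934/2219167 (M = (26*7)*(-1/9079) + 13168*(-1/3422) = 182*(-1/9079) - 6584/1711 = -26/1297 - 6584/1711 = -8583934/2219167 ≈ -3.8681)
(T + M) + p = (-21173/10792 - 8583934/2219167) - 14272 = -139624238619/23949250264 - 14272 = -341943324006427/23949250264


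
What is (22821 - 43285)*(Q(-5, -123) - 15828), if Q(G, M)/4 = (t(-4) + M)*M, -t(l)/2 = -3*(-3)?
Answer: -1095724416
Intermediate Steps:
t(l) = -18 (t(l) = -(-6)*(-3) = -2*9 = -18)
Q(G, M) = 4*M*(-18 + M) (Q(G, M) = 4*((-18 + M)*M) = 4*(M*(-18 + M)) = 4*M*(-18 + M))
(22821 - 43285)*(Q(-5, -123) - 15828) = (22821 - 43285)*(4*(-123)*(-18 - 123) - 15828) = -20464*(4*(-123)*(-141) - 15828) = -20464*(69372 - 15828) = -20464*53544 = -1095724416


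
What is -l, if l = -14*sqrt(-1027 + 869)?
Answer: 14*I*sqrt(158) ≈ 175.98*I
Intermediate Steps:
l = -14*I*sqrt(158) ≈ -175.98*I
-l = -(-14)*I*sqrt(158) = 14*I*sqrt(158)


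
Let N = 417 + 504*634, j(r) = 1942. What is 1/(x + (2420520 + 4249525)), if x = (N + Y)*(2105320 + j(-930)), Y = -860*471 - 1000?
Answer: -1/181443338989 ≈ -5.5114e-12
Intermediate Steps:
Y = -406060 (Y = -405060 - 1000 = -406060)
N = 319953 (N = 417 + 319536 = 319953)
x = -181450009034 (x = (319953 - 406060)*(2105320 + 1942) = -86107*2107262 = -181450009034)
1/(x + (2420520 + 4249525)) = 1/(-181450009034 + (2420520 + 4249525)) = 1/(-181450009034 + 6670045) = 1/(-181443338989) = -1/181443338989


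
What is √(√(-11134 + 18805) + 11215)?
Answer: √(11215 + √7671) ≈ 106.31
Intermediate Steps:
√(√(-11134 + 18805) + 11215) = √(√7671 + 11215) = √(11215 + √7671)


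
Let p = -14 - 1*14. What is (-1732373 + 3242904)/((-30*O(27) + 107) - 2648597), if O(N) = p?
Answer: -1510531/2647650 ≈ -0.57052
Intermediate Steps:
p = -28 (p = -14 - 14 = -28)
O(N) = -28
(-1732373 + 3242904)/((-30*O(27) + 107) - 2648597) = (-1732373 + 3242904)/((-30*(-28) + 107) - 2648597) = 1510531/((840 + 107) - 2648597) = 1510531/(947 - 2648597) = 1510531/(-2647650) = 1510531*(-1/2647650) = -1510531/2647650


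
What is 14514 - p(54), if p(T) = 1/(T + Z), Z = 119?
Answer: 2510921/173 ≈ 14514.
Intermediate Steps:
p(T) = 1/(119 + T) (p(T) = 1/(T + 119) = 1/(119 + T))
14514 - p(54) = 14514 - 1/(119 + 54) = 14514 - 1/173 = 2510921/173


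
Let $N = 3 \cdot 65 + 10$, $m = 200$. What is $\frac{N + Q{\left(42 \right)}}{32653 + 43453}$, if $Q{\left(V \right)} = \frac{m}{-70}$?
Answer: $\frac{1415}{532742} \approx 0.0026561$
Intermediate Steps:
$N = 205$ ($N = 195 + 10 = 205$)
$Q{\left(V \right)} = - \frac{20}{7}$ ($Q{\left(V \right)} = \frac{200}{-70} = 200 \left(- \frac{1}{70}\right) = - \frac{20}{7}$)
$\frac{N + Q{\left(42 \right)}}{32653 + 43453} = \frac{205 - \frac{20}{7}}{32653 + 43453} = \frac{1415}{7 \cdot 76106} = \frac{1415}{7} \cdot \frac{1}{76106} = \frac{1415}{532742}$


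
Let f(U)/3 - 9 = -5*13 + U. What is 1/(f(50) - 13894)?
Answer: -1/13912 ≈ -7.1880e-5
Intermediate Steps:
f(U) = -168 + 3*U (f(U) = 27 + 3*(-5*13 + U) = 27 + 3*(-65 + U) = 27 + (-195 + 3*U) = -168 + 3*U)
1/(f(50) - 13894) = 1/((-168 + 3*50) - 13894) = 1/((-168 + 150) - 13894) = 1/(-18 - 13894) = 1/(-13912) = -1/13912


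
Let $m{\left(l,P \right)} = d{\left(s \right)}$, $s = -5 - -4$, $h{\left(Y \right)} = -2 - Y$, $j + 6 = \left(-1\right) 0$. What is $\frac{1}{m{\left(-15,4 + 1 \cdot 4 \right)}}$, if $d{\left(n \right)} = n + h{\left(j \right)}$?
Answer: $\frac{1}{3} \approx 0.33333$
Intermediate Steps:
$j = -6$ ($j = -6 - 0 = -6 + 0 = -6$)
$s = -1$ ($s = -5 + 4 = -1$)
$d{\left(n \right)} = 4 + n$ ($d{\left(n \right)} = n - -4 = n + \left(-2 + 6\right) = n + 4 = 4 + n$)
$m{\left(l,P \right)} = 3$ ($m{\left(l,P \right)} = 4 - 1 = 3$)
$\frac{1}{m{\left(-15,4 + 1 \cdot 4 \right)}} = \frac{1}{3}$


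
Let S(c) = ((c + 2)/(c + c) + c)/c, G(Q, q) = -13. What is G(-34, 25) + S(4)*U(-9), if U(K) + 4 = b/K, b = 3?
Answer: -871/48 ≈ -18.146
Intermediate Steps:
U(K) = -4 + 3/K
S(c) = (c + (2 + c)/(2*c))/c (S(c) = ((2 + c)/((2*c)) + c)/c = ((2 + c)*(1/(2*c)) + c)/c = ((2 + c)/(2*c) + c)/c = (c + (2 + c)/(2*c))/c)
G(-34, 25) + S(4)*U(-9) = -13 + ((1 + 4² + (½)*4)/4²)*(-4 + 3/(-9)) = -13 + ((1 + 16 + 2)/16)*(-4 + 3*(-⅑)) = -13 + ((1/16)*19)*(-4 - ⅓) = -13 + (19/16)*(-13/3) = -13 - 247/48 = -871/48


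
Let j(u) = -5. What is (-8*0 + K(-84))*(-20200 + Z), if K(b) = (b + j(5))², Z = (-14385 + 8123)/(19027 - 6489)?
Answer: -1003091130451/6269 ≈ -1.6001e+8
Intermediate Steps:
Z = -3131/6269 (Z = -6262/12538 = -6262*1/12538 = -3131/6269 ≈ -0.49944)
K(b) = (-5 + b)² (K(b) = (b - 5)² = (-5 + b)²)
(-8*0 + K(-84))*(-20200 + Z) = (-8*0 + (-5 - 84)²)*(-20200 - 3131/6269) = (0 + (-89)²)*(-126636931/6269) = (0 + 7921)*(-126636931/6269) = 7921*(-126636931/6269) = -1003091130451/6269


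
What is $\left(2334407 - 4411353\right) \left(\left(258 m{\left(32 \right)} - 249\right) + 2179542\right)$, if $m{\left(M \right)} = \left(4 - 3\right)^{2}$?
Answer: $-4526809731246$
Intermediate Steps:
$m{\left(M \right)} = 1$ ($m{\left(M \right)} = 1^{2} = 1$)
$\left(2334407 - 4411353\right) \left(\left(258 m{\left(32 \right)} - 249\right) + 2179542\right) = \left(2334407 - 4411353\right) \left(\left(258 \cdot 1 - 249\right) + 2179542\right) = - 2076946 \left(\left(258 - 249\right) + 2179542\right) = - 2076946 \left(9 + 2179542\right) = \left(-2076946\right) 2179551 = -4526809731246$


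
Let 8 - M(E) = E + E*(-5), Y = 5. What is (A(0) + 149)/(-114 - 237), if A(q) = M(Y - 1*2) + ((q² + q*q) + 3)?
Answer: -172/351 ≈ -0.49003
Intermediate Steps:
M(E) = 8 + 4*E (M(E) = 8 - (E + E*(-5)) = 8 - (E - 5*E) = 8 - (-4)*E = 8 + 4*E)
A(q) = 23 + 2*q² (A(q) = (8 + 4*(5 - 1*2)) + ((q² + q*q) + 3) = (8 + 4*(5 - 2)) + ((q² + q²) + 3) = (8 + 4*3) + (2*q² + 3) = (8 + 12) + (3 + 2*q²) = 20 + (3 + 2*q²) = 23 + 2*q²)
(A(0) + 149)/(-114 - 237) = ((23 + 2*0²) + 149)/(-114 - 237) = ((23 + 2*0) + 149)/(-351) = ((23 + 0) + 149)*(-1/351) = (23 + 149)*(-1/351) = 172*(-1/351) = -172/351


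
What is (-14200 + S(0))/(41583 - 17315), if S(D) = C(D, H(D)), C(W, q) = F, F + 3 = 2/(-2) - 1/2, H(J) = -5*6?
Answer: -28409/48536 ≈ -0.58532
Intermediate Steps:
H(J) = -30
F = -9/2 (F = -3 + (2/(-2) - 1/2) = -3 + (2*(-½) - 1*½) = -3 + (-1 - ½) = -3 - 3/2 = -9/2 ≈ -4.5000)
C(W, q) = -9/2
S(D) = -9/2
(-14200 + S(0))/(41583 - 17315) = (-14200 - 9/2)/(41583 - 17315) = -28409/2/24268 = -28409/2*1/24268 = -28409/48536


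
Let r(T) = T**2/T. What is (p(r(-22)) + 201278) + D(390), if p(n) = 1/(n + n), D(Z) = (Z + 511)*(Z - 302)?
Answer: 12344903/44 ≈ 2.8057e+5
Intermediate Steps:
r(T) = T
D(Z) = (-302 + Z)*(511 + Z) (D(Z) = (511 + Z)*(-302 + Z) = (-302 + Z)*(511 + Z))
p(n) = 1/(2*n)
(p(r(-22)) + 201278) + D(390) = ((1/2)/(-22) + 201278) + (-154322 + 390**2 + 209*390) = ((1/2)*(-1/22) + 201278) + (-154322 + 152100 + 81510) = (-1/44 + 201278) + 79288 = 8856231/44 + 79288 = 12344903/44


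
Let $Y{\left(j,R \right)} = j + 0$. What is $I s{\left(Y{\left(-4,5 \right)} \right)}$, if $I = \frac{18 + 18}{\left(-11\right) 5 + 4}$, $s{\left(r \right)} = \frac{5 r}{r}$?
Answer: $- \frac{60}{17} \approx -3.5294$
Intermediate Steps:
$Y{\left(j,R \right)} = j$
$s{\left(r \right)} = 5$
$I = - \frac{12}{17}$ ($I = \frac{36}{-55 + 4} = \frac{36}{-51} = 36 \left(- \frac{1}{51}\right) = - \frac{12}{17} \approx -0.70588$)
$I s{\left(Y{\left(-4,5 \right)} \right)} = \left(- \frac{12}{17}\right) 5 = - \frac{60}{17}$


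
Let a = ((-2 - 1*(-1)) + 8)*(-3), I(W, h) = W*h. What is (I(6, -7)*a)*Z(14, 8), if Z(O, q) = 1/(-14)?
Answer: -63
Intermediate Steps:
Z(O, q) = -1/14
a = -21 (a = ((-2 + 1) + 8)*(-3) = (-1 + 8)*(-3) = 7*(-3) = -21)
(I(6, -7)*a)*Z(14, 8) = ((6*(-7))*(-21))*(-1/14) = -42*(-21)*(-1/14) = 882*(-1/14) = -63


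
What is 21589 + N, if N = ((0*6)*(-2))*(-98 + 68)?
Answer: 21589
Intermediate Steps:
N = 0 (N = (0*(-2))*(-30) = 0*(-30) = 0)
21589 + N = 21589 + 0 = 21589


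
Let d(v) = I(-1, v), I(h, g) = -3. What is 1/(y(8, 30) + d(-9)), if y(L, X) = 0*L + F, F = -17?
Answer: -1/20 ≈ -0.050000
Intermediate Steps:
y(L, X) = -17 (y(L, X) = 0*L - 17 = 0 - 17 = -17)
d(v) = -3
1/(y(8, 30) + d(-9)) = 1/(-17 - 3) = 1/(-20) = -1/20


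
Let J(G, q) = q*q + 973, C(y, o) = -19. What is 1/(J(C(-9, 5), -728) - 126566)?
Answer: 1/404391 ≈ 2.4729e-6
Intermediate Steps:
J(G, q) = 973 + q**2 (J(G, q) = q**2 + 973 = 973 + q**2)
1/(J(C(-9, 5), -728) - 126566) = 1/((973 + (-728)**2) - 126566) = 1/((973 + 529984) - 126566) = 1/(530957 - 126566) = 1/404391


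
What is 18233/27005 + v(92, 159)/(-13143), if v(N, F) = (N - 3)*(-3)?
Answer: 82282218/118308905 ≈ 0.69549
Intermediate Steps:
v(N, F) = 9 - 3*N (v(N, F) = (-3 + N)*(-3) = 9 - 3*N)
18233/27005 + v(92, 159)/(-13143) = 18233/27005 + (9 - 3*92)/(-13143) = 18233*(1/27005) + (9 - 276)*(-1/13143) = 18233/27005 - 267*(-1/13143) = 18233/27005 + 89/4381 = 82282218/118308905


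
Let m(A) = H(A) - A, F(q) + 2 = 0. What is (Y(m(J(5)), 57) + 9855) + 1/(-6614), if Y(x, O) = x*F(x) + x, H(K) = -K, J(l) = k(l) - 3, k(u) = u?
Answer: 65207425/6614 ≈ 9859.0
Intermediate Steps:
F(q) = -2 (F(q) = -2 + 0 = -2)
J(l) = -3 + l (J(l) = l - 3 = -3 + l)
m(A) = -2*A (m(A) = -A - A = -2*A)
Y(x, O) = -x (Y(x, O) = x*(-2) + x = -2*x + x = -x)
(Y(m(J(5)), 57) + 9855) + 1/(-6614) = (-(-2)*(-3 + 5) + 9855) + 1/(-6614) = (-(-2)*2 + 9855) - 1/6614 = (-1*(-4) + 9855) - 1/6614 = (4 + 9855) - 1/6614 = 9859 - 1/6614 = 65207425/6614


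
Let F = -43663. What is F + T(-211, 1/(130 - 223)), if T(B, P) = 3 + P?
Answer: -4060381/93 ≈ -43660.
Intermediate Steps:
F + T(-211, 1/(130 - 223)) = -43663 + (3 + 1/(130 - 223)) = -43663 + (3 + 1/(-93)) = -43663 + (3 - 1/93) = -43663 + 278/93 = -4060381/93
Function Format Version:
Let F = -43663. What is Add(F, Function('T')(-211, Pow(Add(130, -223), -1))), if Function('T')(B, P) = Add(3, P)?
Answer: Rational(-4060381, 93) ≈ -43660.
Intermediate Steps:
Add(F, Function('T')(-211, Pow(Add(130, -223), -1))) = Add(-43663, Add(3, Pow(Add(130, -223), -1))) = Add(-43663, Add(3, Pow(-93, -1))) = Add(-43663, Add(3, Rational(-1, 93))) = Add(-43663, Rational(278, 93)) = Rational(-4060381, 93)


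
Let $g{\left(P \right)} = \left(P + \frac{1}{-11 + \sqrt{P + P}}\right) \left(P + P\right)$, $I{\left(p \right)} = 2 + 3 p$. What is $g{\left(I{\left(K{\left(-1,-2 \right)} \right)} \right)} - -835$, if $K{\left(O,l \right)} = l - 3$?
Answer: $\frac{172717}{147} + \frac{26 i \sqrt{26}}{147} \approx 1174.9 + 0.90187 i$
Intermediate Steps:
$K{\left(O,l \right)} = -3 + l$
$g{\left(P \right)} = 2 P \left(P + \frac{1}{-11 + \sqrt{2} \sqrt{P}}\right)$ ($g{\left(P \right)} = \left(P + \frac{1}{-11 + \sqrt{2 P}}\right) 2 P = \left(P + \frac{1}{-11 + \sqrt{2} \sqrt{P}}\right) 2 P = 2 P \left(P + \frac{1}{-11 + \sqrt{2} \sqrt{P}}\right)$)
$g{\left(I{\left(K{\left(-1,-2 \right)} \right)} \right)} - -835 = \frac{2 \left(\left(2 + 3 \left(-3 - 2\right)\right) - 11 \left(2 + 3 \left(-3 - 2\right)\right)^{2} + \sqrt{2} \left(2 + 3 \left(-3 - 2\right)\right)^{\frac{5}{2}}\right)}{-11 + \sqrt{2} \sqrt{2 + 3 \left(-3 - 2\right)}} - -835 = \frac{2 \left(\left(2 + 3 \left(-5\right)\right) - 11 \left(2 + 3 \left(-5\right)\right)^{2} + \sqrt{2} \left(2 + 3 \left(-5\right)\right)^{\frac{5}{2}}\right)}{-11 + \sqrt{2} \sqrt{2 + 3 \left(-5\right)}} + 835 = \frac{2 \left(\left(2 - 15\right) - 11 \left(2 - 15\right)^{2} + \sqrt{2} \left(2 - 15\right)^{\frac{5}{2}}\right)}{-11 + \sqrt{2} \sqrt{2 - 15}} + 835 = \frac{2 \left(-13 - 11 \left(-13\right)^{2} + \sqrt{2} \left(-13\right)^{\frac{5}{2}}\right)}{-11 + \sqrt{2} \sqrt{-13}} + 835 = \frac{2 \left(-13 - 1859 + \sqrt{2} \cdot 169 i \sqrt{13}\right)}{-11 + \sqrt{2} i \sqrt{13}} + 835 = \frac{2 \left(-13 - 1859 + 169 i \sqrt{26}\right)}{-11 + i \sqrt{26}} + 835 = \frac{2 \left(-1872 + 169 i \sqrt{26}\right)}{-11 + i \sqrt{26}} + 835 = 835 + \frac{2 \left(-1872 + 169 i \sqrt{26}\right)}{-11 + i \sqrt{26}}$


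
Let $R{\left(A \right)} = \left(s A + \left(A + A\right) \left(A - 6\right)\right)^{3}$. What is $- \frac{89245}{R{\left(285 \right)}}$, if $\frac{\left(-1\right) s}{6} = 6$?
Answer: $- \frac{17849}{658530788826600} \approx -2.7104 \cdot 10^{-11}$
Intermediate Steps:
$s = -36$ ($s = \left(-6\right) 6 = -36$)
$R{\left(A \right)} = \left(- 36 A + 2 A \left(-6 + A\right)\right)^{3}$ ($R{\left(A \right)} = \left(- 36 A + \left(A + A\right) \left(A - 6\right)\right)^{3} = \left(- 36 A + 2 A \left(-6 + A\right)\right)^{3}$)
$- \frac{89245}{R{\left(285 \right)}} = - \frac{89245}{8 \cdot 285^{3} \left(-24 + 285\right)^{3}} = - \frac{89245}{8 \cdot 23149125 \cdot 261^{3}} = - \frac{89245}{8 \cdot 23149125 \cdot 17779581} = - \frac{89245}{3292653944133000} = \left(-89245\right) \frac{1}{3292653944133000} = - \frac{17849}{658530788826600}$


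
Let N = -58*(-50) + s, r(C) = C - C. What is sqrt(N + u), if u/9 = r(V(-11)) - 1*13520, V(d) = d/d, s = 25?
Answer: 3*I*sqrt(13195) ≈ 344.61*I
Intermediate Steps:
V(d) = 1
r(C) = 0
N = 2925 (N = -58*(-50) + 25 = 2900 + 25 = 2925)
u = -121680 (u = 9*(0 - 1*13520) = 9*(0 - 13520) = 9*(-13520) = -121680)
sqrt(N + u) = sqrt(2925 - 121680) = sqrt(-118755) = 3*I*sqrt(13195)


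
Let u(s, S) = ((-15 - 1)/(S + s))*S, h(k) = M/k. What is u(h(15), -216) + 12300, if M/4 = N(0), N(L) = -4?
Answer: 4999620/407 ≈ 12284.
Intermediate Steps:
M = -16 (M = 4*(-4) = -16)
h(k) = -16/k
u(s, S) = -16*S/(S + s) (u(s, S) = (-16/(S + s))*S = -16*S/(S + s))
u(h(15), -216) + 12300 = -16*(-216)/(-216 - 16/15) + 12300 = -16*(-216)/(-3256/15) + 12300 = -16*(-216)*(-15/3256) + 12300 = -6480/407 + 12300 = 4999620/407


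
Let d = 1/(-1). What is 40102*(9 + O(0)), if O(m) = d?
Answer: 320816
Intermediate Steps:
d = -1
O(m) = -1
40102*(9 + O(0)) = 40102*(9 - 1) = 40102*8 = 320816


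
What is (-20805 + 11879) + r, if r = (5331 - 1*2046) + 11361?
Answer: 5720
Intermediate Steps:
r = 14646 (r = (5331 - 2046) + 11361 = 3285 + 11361 = 14646)
(-20805 + 11879) + r = (-20805 + 11879) + 14646 = -8926 + 14646 = 5720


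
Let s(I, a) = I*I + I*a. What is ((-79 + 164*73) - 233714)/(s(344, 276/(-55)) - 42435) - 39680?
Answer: -161891164635/4079611 ≈ -39683.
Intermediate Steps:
s(I, a) = I**2 + I*a
((-79 + 164*73) - 233714)/(s(344, 276/(-55)) - 42435) - 39680 = ((-79 + 164*73) - 233714)/(344*(344 + 276/(-55)) - 42435) - 39680 = ((-79 + 11972) - 233714)/(344*(344 + 276*(-1/55)) - 42435) - 39680 = (11893 - 233714)/(344*(344 - 276/55) - 42435) - 39680 = -221821/(344*(18644/55) - 42435) - 39680 = -221821/(6413536/55 - 42435) - 39680 = -221821/4079611/55 - 39680 = -221821*55/4079611 - 39680 = -12200155/4079611 - 39680 = -161891164635/4079611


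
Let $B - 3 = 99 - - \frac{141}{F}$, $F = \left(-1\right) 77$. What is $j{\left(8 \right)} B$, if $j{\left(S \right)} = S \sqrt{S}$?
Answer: $\frac{123408 \sqrt{2}}{77} \approx 2266.6$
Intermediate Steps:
$j{\left(S \right)} = S^{\frac{3}{2}}$
$F = -77$
$B = \frac{7713}{77}$ ($B = 3 + \left(99 - - \frac{141}{-77}\right) = 3 + \left(99 - \left(-141\right) \left(- \frac{1}{77}\right)\right) = 3 + \left(99 - \frac{141}{77}\right) = 3 + \frac{7482}{77} = \frac{7713}{77} \approx 100.17$)
$j{\left(8 \right)} B = 8^{\frac{3}{2}} \cdot \frac{7713}{77} = 16 \sqrt{2} \cdot \frac{7713}{77} = \frac{123408 \sqrt{2}}{77}$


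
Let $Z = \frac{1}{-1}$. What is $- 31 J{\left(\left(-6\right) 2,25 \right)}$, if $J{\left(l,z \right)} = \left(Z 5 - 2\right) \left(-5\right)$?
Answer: $-1085$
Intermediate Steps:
$Z = -1$
$J{\left(l,z \right)} = 35$ ($J{\left(l,z \right)} = \left(\left(-1\right) 5 - 2\right) \left(-5\right) = \left(-5 - 2\right) \left(-5\right) = \left(-7\right) \left(-5\right) = 35$)
$- 31 J{\left(\left(-6\right) 2,25 \right)} = \left(-31\right) 35 = -1085$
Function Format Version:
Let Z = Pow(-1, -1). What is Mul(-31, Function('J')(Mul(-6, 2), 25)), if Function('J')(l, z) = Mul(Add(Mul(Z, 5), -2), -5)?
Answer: -1085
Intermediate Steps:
Z = -1
Function('J')(l, z) = 35 (Function('J')(l, z) = Mul(Add(Mul(-1, 5), -2), -5) = Mul(Add(-5, -2), -5) = Mul(-7, -5) = 35)
Mul(-31, Function('J')(Mul(-6, 2), 25)) = Mul(-31, 35) = -1085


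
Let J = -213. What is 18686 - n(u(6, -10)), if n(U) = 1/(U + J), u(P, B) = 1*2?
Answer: 3942747/211 ≈ 18686.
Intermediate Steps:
u(P, B) = 2
n(U) = 1/(-213 + U) (n(U) = 1/(U - 213) = 1/(-213 + U))
18686 - n(u(6, -10)) = 18686 - 1/(-213 + 2) = 18686 - 1/(-211) = 18686 - 1*(-1/211) = 18686 + 1/211 = 3942747/211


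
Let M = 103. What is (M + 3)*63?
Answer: 6678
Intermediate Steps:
(M + 3)*63 = (103 + 3)*63 = 106*63 = 6678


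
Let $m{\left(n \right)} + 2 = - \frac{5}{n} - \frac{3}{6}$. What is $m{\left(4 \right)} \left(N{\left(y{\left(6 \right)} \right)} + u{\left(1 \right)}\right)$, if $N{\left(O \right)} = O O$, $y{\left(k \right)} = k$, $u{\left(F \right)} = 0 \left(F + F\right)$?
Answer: $-135$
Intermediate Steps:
$u{\left(F \right)} = 0$ ($u{\left(F \right)} = 0 \cdot 2 F = 0$)
$m{\left(n \right)} = - \frac{5}{2} - \frac{5}{n}$ ($m{\left(n \right)} = -2 - \left(\frac{1}{2} + \frac{5}{n}\right) = - \frac{5}{2} - \frac{5}{n}$)
$N{\left(O \right)} = O^{2}$
$m{\left(4 \right)} \left(N{\left(y{\left(6 \right)} \right)} + u{\left(1 \right)}\right) = \left(- \frac{5}{2} - \frac{5}{4}\right) \left(6^{2} + 0\right) = \left(- \frac{5}{2} - \frac{5}{4}\right) \left(36 + 0\right) = \left(- \frac{5}{2} - \frac{5}{4}\right) 36 = \left(- \frac{15}{4}\right) 36 = -135$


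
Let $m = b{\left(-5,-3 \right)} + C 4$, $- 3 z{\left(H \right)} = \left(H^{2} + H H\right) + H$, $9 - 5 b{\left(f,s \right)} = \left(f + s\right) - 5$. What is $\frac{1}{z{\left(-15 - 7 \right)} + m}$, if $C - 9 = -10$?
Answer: $- \frac{15}{4724} \approx -0.0031753$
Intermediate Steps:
$C = -1$ ($C = 9 - 10 = -1$)
$b{\left(f,s \right)} = \frac{14}{5} - \frac{f}{5} - \frac{s}{5}$ ($b{\left(f,s \right)} = \frac{9}{5} - \frac{\left(f + s\right) - 5}{5} = \frac{9}{5} - \frac{-5 + f + s}{5} = \frac{9}{5} - \left(-1 + \frac{f}{5} + \frac{s}{5}\right) = \frac{14}{5} - \frac{f}{5} - \frac{s}{5}$)
$z{\left(H \right)} = - \frac{2 H^{2}}{3} - \frac{H}{3}$ ($z{\left(H \right)} = - \frac{\left(H^{2} + H H\right) + H}{3} = - \frac{\left(H^{2} + H^{2}\right) + H}{3} = - \frac{2 H^{2} + H}{3} = - \frac{H + 2 H^{2}}{3} = - \frac{2 H^{2}}{3} - \frac{H}{3}$)
$m = \frac{2}{5}$ ($m = \left(\frac{14}{5} - -1 - - \frac{3}{5}\right) - 4 = \left(\frac{14}{5} + 1 + \frac{3}{5}\right) - 4 = \frac{22}{5} - 4 = \frac{2}{5} \approx 0.4$)
$\frac{1}{z{\left(-15 - 7 \right)} + m} = \frac{1}{- \frac{\left(-15 - 7\right) \left(1 + 2 \left(-15 - 7\right)\right)}{3} + \frac{2}{5}} = \frac{1}{\left(- \frac{1}{3}\right) \left(-22\right) \left(1 + 2 \left(-22\right)\right) + \frac{2}{5}} = \frac{1}{\left(- \frac{1}{3}\right) \left(-22\right) \left(1 - 44\right) + \frac{2}{5}} = \frac{1}{\left(- \frac{1}{3}\right) \left(-22\right) \left(-43\right) + \frac{2}{5}} = \frac{1}{- \frac{946}{3} + \frac{2}{5}} = \frac{1}{- \frac{4724}{15}} = - \frac{15}{4724}$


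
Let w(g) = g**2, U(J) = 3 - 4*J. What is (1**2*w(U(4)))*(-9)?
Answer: -1521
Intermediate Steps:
(1**2*w(U(4)))*(-9) = (1**2*(3 - 4*4)**2)*(-9) = (1*(3 - 16)**2)*(-9) = (1*(-13)**2)*(-9) = (1*169)*(-9) = 169*(-9) = -1521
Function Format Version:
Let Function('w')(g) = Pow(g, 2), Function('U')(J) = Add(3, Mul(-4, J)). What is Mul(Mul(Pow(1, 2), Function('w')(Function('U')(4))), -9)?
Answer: -1521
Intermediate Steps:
Mul(Mul(Pow(1, 2), Function('w')(Function('U')(4))), -9) = Mul(Mul(Pow(1, 2), Pow(Add(3, Mul(-4, 4)), 2)), -9) = Mul(Mul(1, Pow(Add(3, -16), 2)), -9) = Mul(Mul(1, Pow(-13, 2)), -9) = Mul(Mul(1, 169), -9) = Mul(169, -9) = -1521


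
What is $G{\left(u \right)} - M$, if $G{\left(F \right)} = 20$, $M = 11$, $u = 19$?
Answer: $9$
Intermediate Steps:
$G{\left(u \right)} - M = 20 - 11 = 9$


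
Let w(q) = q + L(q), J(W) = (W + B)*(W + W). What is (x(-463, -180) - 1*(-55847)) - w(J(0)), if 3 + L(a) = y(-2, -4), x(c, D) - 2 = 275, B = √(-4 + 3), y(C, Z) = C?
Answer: 56129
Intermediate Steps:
B = I (B = √(-1) = I ≈ 1.0*I)
x(c, D) = 277 (x(c, D) = 2 + 275 = 277)
L(a) = -5 (L(a) = -3 - 2 = -5)
J(W) = 2*W*(I + W) (J(W) = (W + I)*(W + W) = (I + W)*(2*W) = 2*W*(I + W))
w(q) = -5 + q (w(q) = q - 5 = -5 + q)
(x(-463, -180) - 1*(-55847)) - w(J(0)) = (277 - 1*(-55847)) - (-5 + 2*0*(I + 0)) = (277 + 55847) - (-5 + 2*0*I) = 56124 - (-5 + 0) = 56124 - 1*(-5) = 56124 + 5 = 56129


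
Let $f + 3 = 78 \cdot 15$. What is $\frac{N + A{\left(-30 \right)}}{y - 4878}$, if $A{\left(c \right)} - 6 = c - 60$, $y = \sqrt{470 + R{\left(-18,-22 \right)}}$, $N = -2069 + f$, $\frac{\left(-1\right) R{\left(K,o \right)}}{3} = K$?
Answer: $\frac{1202427}{5948590} + \frac{493 \sqrt{131}}{5948590} \approx 0.20308$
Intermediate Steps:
$R{\left(K,o \right)} = - 3 K$
$f = 1167$ ($f = -3 + 78 \cdot 15 = -3 + 1170 = 1167$)
$N = -902$ ($N = -2069 + 1167 = -902$)
$y = 2 \sqrt{131}$ ($y = \sqrt{470 - -54} = \sqrt{470 + 54} = \sqrt{524} = 2 \sqrt{131} \approx 22.891$)
$A{\left(c \right)} = -54 + c$ ($A{\left(c \right)} = 6 + \left(c - 60\right) = 6 + \left(-60 + c\right) = -54 + c$)
$\frac{N + A{\left(-30 \right)}}{y - 4878} = \frac{-902 - 84}{2 \sqrt{131} - 4878} = \frac{-902 - 84}{-4878 + 2 \sqrt{131}} = - \frac{986}{-4878 + 2 \sqrt{131}}$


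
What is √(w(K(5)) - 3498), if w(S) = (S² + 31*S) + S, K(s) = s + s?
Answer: 9*I*√38 ≈ 55.48*I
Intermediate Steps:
K(s) = 2*s
w(S) = S² + 32*S
√(w(K(5)) - 3498) = √((2*5)*(32 + 2*5) - 3498) = √(10*(32 + 10) - 3498) = √(10*42 - 3498) = √(420 - 3498) = √(-3078) = 9*I*√38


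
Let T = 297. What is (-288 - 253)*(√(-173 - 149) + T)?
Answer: -160677 - 541*I*√322 ≈ -1.6068e+5 - 9707.9*I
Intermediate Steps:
(-288 - 253)*(√(-173 - 149) + T) = (-288 - 253)*(√(-173 - 149) + 297) = -541*(√(-322) + 297) = -541*(I*√322 + 297) = -541*(297 + I*√322) = -160677 - 541*I*√322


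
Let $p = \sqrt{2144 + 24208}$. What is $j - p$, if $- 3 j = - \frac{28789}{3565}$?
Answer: $\frac{28789}{10695} - 12 \sqrt{183} \approx -159.64$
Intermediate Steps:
$j = \frac{28789}{10695}$ ($j = - \frac{\left(-28789\right) \frac{1}{3565}}{3} = \left(- \frac{1}{3}\right) \left(- \frac{28789}{3565}\right) = \frac{28789}{10695} \approx 2.6918$)
$p = 12 \sqrt{183}$ ($p = \sqrt{26352} = 12 \sqrt{183} \approx 162.33$)
$j - p = \frac{28789}{10695} - 12 \sqrt{183}$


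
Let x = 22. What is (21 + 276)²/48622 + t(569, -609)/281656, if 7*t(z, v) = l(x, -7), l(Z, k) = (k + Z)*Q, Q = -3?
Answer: 12422140767/6847339016 ≈ 1.8142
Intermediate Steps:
l(Z, k) = -3*Z - 3*k (l(Z, k) = (k + Z)*(-3) = (Z + k)*(-3) = -3*Z - 3*k)
t(z, v) = -45/7 (t(z, v) = (-3*22 - 3*(-7))/7 = (-66 + 21)/7 = (⅐)*(-45) = -45/7)
(21 + 276)²/48622 + t(569, -609)/281656 = (21 + 276)²/48622 - 45/7/281656 = 297²*(1/48622) - 45/7*1/281656 = 88209*(1/48622) - 45/1971592 = 88209/48622 - 45/1971592 = 12422140767/6847339016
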